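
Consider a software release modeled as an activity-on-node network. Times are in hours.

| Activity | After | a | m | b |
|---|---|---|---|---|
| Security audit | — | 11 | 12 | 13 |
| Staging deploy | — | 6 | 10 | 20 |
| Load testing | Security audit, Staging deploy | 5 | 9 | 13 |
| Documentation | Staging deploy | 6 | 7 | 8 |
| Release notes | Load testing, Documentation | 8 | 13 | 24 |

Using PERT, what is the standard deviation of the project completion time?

te_Security audit = (11 + 4·12 + 13)/6 = 72/6 = 12; σ²_Security audit = ((13−11)/6)² = 0.111
te_Staging deploy = (6 + 4·10 + 20)/6 = 66/6 = 11; σ²_Staging deploy = ((20−6)/6)² = 5.444
te_Load testing = (5 + 4·9 + 13)/6 = 54/6 = 9; σ²_Load testing = ((13−5)/6)² = 1.778
te_Documentation = (6 + 4·7 + 8)/6 = 42/6 = 7; σ²_Documentation = ((8−6)/6)² = 0.111
te_Release notes = (8 + 4·13 + 24)/6 = 84/6 = 14; σ²_Release notes = ((24−8)/6)² = 7.111

Forward pass:
ES_Security audit = 0; EF_Security audit = 12
ES_Staging deploy = 0; EF_Staging deploy = 11
ES_Load testing = max(EF_Security audit=12, EF_Staging deploy=11) = 12; EF_Load testing = 12+9 = 21
ES_Documentation = 11; EF_Documentation = 11+7 = 18
ES_Release notes = max(EF_Load testing=21, EF_Documentation=18) = 21; EF_Release notes = 21+14 = 35
Expected project duration μ = 35 hours. Critical path: Security audit → Load testing → Release notes.

Variance along critical path = 0.111 + 1.778 + 7.111 = 9.000
σ = √9.000 = 3.000 hours

3.00 hours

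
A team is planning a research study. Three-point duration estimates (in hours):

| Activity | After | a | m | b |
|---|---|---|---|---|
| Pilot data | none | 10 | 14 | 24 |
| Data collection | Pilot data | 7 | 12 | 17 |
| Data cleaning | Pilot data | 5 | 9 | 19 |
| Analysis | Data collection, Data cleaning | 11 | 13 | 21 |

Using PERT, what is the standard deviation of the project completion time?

te_Pilot data = (10 + 4·14 + 24)/6 = 90/6 = 15; σ²_Pilot data = ((24−10)/6)² = 5.444
te_Data collection = (7 + 4·12 + 17)/6 = 72/6 = 12; σ²_Data collection = ((17−7)/6)² = 2.778
te_Data cleaning = (5 + 4·9 + 19)/6 = 60/6 = 10; σ²_Data cleaning = ((19−5)/6)² = 5.444
te_Analysis = (11 + 4·13 + 21)/6 = 84/6 = 14; σ²_Analysis = ((21−11)/6)² = 2.778

Forward pass:
ES_Pilot data = 0; EF_Pilot data = 15
ES_Data collection = 15; EF_Data collection = 15+12 = 27
ES_Data cleaning = 15; EF_Data cleaning = 15+10 = 25
ES_Analysis = max(EF_Data collection=27, EF_Data cleaning=25) = 27; EF_Analysis = 27+14 = 41
Expected project duration μ = 41 hours. Critical path: Pilot data → Data collection → Analysis.

Variance along critical path = 5.444 + 2.778 + 2.778 = 11.000
σ = √11.000 = 3.317 hours

3.32 hours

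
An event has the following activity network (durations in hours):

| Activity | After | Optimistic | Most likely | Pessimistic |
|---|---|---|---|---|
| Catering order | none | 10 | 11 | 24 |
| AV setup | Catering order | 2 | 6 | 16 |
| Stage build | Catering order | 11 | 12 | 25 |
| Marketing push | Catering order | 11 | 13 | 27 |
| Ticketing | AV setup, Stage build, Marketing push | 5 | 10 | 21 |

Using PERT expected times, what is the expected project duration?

te_Catering order = (10 + 4·11 + 24)/6 = 78/6 = 13
te_AV setup = (2 + 4·6 + 16)/6 = 42/6 = 7
te_Stage build = (11 + 4·12 + 25)/6 = 84/6 = 14
te_Marketing push = (11 + 4·13 + 27)/6 = 90/6 = 15
te_Ticketing = (5 + 4·10 + 21)/6 = 66/6 = 11

Forward pass:
ES_Catering order = 0; EF_Catering order = 13
ES_AV setup = 13; EF_AV setup = 13+7 = 20
ES_Stage build = 13; EF_Stage build = 13+14 = 27
ES_Marketing push = 13; EF_Marketing push = 13+15 = 28
ES_Ticketing = max(EF_AV setup=20, EF_Stage build=27, EF_Marketing push=28) = 28; EF_Ticketing = 28+11 = 39
Expected project duration μ = 39 hours. Critical path: Catering order → Marketing push → Ticketing.

39 hours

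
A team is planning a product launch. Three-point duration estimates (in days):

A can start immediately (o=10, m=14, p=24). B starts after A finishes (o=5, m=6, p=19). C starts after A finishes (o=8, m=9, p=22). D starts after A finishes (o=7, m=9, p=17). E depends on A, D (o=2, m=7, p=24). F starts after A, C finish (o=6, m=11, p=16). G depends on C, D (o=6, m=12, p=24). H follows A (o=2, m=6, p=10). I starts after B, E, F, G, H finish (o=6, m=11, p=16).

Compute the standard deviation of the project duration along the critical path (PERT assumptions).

te_A = (10 + 4·14 + 24)/6 = 90/6 = 15; σ²_A = ((24−10)/6)² = 5.444
te_B = (5 + 4·6 + 19)/6 = 48/6 = 8; σ²_B = ((19−5)/6)² = 5.444
te_C = (8 + 4·9 + 22)/6 = 66/6 = 11; σ²_C = ((22−8)/6)² = 5.444
te_D = (7 + 4·9 + 17)/6 = 60/6 = 10; σ²_D = ((17−7)/6)² = 2.778
te_E = (2 + 4·7 + 24)/6 = 54/6 = 9; σ²_E = ((24−2)/6)² = 13.444
te_F = (6 + 4·11 + 16)/6 = 66/6 = 11; σ²_F = ((16−6)/6)² = 2.778
te_G = (6 + 4·12 + 24)/6 = 78/6 = 13; σ²_G = ((24−6)/6)² = 9.000
te_H = (2 + 4·6 + 10)/6 = 36/6 = 6; σ²_H = ((10−2)/6)² = 1.778
te_I = (6 + 4·11 + 16)/6 = 66/6 = 11; σ²_I = ((16−6)/6)² = 2.778

Forward pass:
ES_A = 0; EF_A = 15
ES_B = 15; EF_B = 15+8 = 23
ES_C = 15; EF_C = 15+11 = 26
ES_D = 15; EF_D = 15+10 = 25
ES_E = max(EF_A=15, EF_D=25) = 25; EF_E = 25+9 = 34
ES_F = max(EF_A=15, EF_C=26) = 26; EF_F = 26+11 = 37
ES_G = max(EF_C=26, EF_D=25) = 26; EF_G = 26+13 = 39
ES_H = 15; EF_H = 15+6 = 21
ES_I = max(EF_B=23, EF_E=34, EF_F=37, EF_G=39, EF_H=21) = 39; EF_I = 39+11 = 50
Expected project duration μ = 50 days. Critical path: A → C → G → I.

Variance along critical path = 5.444 + 5.444 + 9.000 + 2.778 = 22.667
σ = √22.667 = 4.761 days

4.76 days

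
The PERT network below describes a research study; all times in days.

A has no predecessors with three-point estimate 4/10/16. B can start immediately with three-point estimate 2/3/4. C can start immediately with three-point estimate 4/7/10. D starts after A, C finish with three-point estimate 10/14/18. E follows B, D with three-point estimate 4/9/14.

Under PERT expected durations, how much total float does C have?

3 days

te_A = (4 + 4·10 + 16)/6 = 60/6 = 10
te_B = (2 + 4·3 + 4)/6 = 18/6 = 3
te_C = (4 + 4·7 + 10)/6 = 42/6 = 7
te_D = (10 + 4·14 + 18)/6 = 84/6 = 14
te_E = (4 + 4·9 + 14)/6 = 54/6 = 9

Forward pass:
ES_A = 0; EF_A = 10
ES_B = 0; EF_B = 3
ES_C = 0; EF_C = 7
ES_D = max(EF_A=10, EF_C=7) = 10; EF_D = 10+14 = 24
ES_E = max(EF_B=3, EF_D=24) = 24; EF_E = 24+9 = 33
Expected project duration μ = 33 days. Critical path: A → D → E.

Backward pass:
LF_E = 33; LS_E = 33−9 = 24
LF_D = LS_E = 24; LS_D = 24−14 = 10
LF_C = LS_D = 10; LS_C = 10−7 = 3
LF_B = LS_E = 24; LS_B = 24−3 = 21
LF_A = LS_D = 10; LS_A = 10−10 = 0
Slack_C = LS_C − ES_C = 3 − 0 = 3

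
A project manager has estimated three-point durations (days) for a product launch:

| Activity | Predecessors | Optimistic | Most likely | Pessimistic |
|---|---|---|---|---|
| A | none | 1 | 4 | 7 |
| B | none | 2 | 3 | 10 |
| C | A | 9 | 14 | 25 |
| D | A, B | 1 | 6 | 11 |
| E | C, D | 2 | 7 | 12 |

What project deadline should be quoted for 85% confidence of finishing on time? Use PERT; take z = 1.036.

29.4 days

te_A = (1 + 4·4 + 7)/6 = 24/6 = 4; σ²_A = ((7−1)/6)² = 1.000
te_B = (2 + 4·3 + 10)/6 = 24/6 = 4; σ²_B = ((10−2)/6)² = 1.778
te_C = (9 + 4·14 + 25)/6 = 90/6 = 15; σ²_C = ((25−9)/6)² = 7.111
te_D = (1 + 4·6 + 11)/6 = 36/6 = 6; σ²_D = ((11−1)/6)² = 2.778
te_E = (2 + 4·7 + 12)/6 = 42/6 = 7; σ²_E = ((12−2)/6)² = 2.778

Forward pass:
ES_A = 0; EF_A = 4
ES_B = 0; EF_B = 4
ES_C = 4; EF_C = 4+15 = 19
ES_D = max(EF_A=4, EF_B=4) = 4; EF_D = 4+6 = 10
ES_E = max(EF_C=19, EF_D=10) = 19; EF_E = 19+7 = 26
Expected project duration μ = 26 days. Critical path: A → C → E.

Variance along critical path = 1.000 + 7.111 + 2.778 = 10.889; σ = 3.300 days.
D = μ + z·σ = 26 + 1.036·3.300 = 29.4 days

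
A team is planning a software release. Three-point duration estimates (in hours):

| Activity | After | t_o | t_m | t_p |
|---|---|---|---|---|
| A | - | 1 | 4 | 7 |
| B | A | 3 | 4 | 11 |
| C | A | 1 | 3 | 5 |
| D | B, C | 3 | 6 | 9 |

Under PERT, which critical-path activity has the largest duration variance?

B

te_A = (1 + 4·4 + 7)/6 = 24/6 = 4; σ²_A = ((7−1)/6)² = 1.000
te_B = (3 + 4·4 + 11)/6 = 30/6 = 5; σ²_B = ((11−3)/6)² = 1.778
te_C = (1 + 4·3 + 5)/6 = 18/6 = 3; σ²_C = ((5−1)/6)² = 0.444
te_D = (3 + 4·6 + 9)/6 = 36/6 = 6; σ²_D = ((9−3)/6)² = 1.000

Forward pass:
ES_A = 0; EF_A = 4
ES_B = 4; EF_B = 4+5 = 9
ES_C = 4; EF_C = 4+3 = 7
ES_D = max(EF_B=9, EF_C=7) = 9; EF_D = 9+6 = 15
Expected project duration μ = 15 hours. Critical path: A → B → D.

Variances on critical path: σ²_A=1.000, σ²_B=1.778, σ²_D=1.000.
Largest is σ²_B = 1.778.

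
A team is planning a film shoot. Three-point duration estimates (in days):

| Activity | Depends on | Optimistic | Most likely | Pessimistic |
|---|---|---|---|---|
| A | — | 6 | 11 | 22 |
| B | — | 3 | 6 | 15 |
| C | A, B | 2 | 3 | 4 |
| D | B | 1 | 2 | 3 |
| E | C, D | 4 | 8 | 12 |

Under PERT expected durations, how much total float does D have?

te_A = (6 + 4·11 + 22)/6 = 72/6 = 12
te_B = (3 + 4·6 + 15)/6 = 42/6 = 7
te_C = (2 + 4·3 + 4)/6 = 18/6 = 3
te_D = (1 + 4·2 + 3)/6 = 12/6 = 2
te_E = (4 + 4·8 + 12)/6 = 48/6 = 8

Forward pass:
ES_A = 0; EF_A = 12
ES_B = 0; EF_B = 7
ES_C = max(EF_A=12, EF_B=7) = 12; EF_C = 12+3 = 15
ES_D = 7; EF_D = 7+2 = 9
ES_E = max(EF_C=15, EF_D=9) = 15; EF_E = 15+8 = 23
Expected project duration μ = 23 days. Critical path: A → C → E.

Backward pass:
LF_E = 23; LS_E = 23−8 = 15
LF_D = LS_E = 15; LS_D = 15−2 = 13
LF_C = LS_E = 15; LS_C = 15−3 = 12
LF_B = min(LS_C=12, LS_D=13) = 12; LS_B = 12−7 = 5
LF_A = LS_C = 12; LS_A = 12−12 = 0
Slack_D = LS_D − ES_D = 13 − 7 = 6

6 days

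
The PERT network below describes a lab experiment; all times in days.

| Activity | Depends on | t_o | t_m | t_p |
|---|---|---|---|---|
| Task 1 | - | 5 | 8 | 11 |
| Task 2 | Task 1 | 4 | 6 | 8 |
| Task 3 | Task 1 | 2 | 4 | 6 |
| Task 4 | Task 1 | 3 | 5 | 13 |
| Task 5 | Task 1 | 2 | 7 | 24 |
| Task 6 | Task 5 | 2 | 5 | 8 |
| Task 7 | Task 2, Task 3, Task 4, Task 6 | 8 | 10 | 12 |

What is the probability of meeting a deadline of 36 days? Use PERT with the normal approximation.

te_Task 1 = (5 + 4·8 + 11)/6 = 48/6 = 8; σ²_Task 1 = ((11−5)/6)² = 1.000
te_Task 2 = (4 + 4·6 + 8)/6 = 36/6 = 6; σ²_Task 2 = ((8−4)/6)² = 0.444
te_Task 3 = (2 + 4·4 + 6)/6 = 24/6 = 4; σ²_Task 3 = ((6−2)/6)² = 0.444
te_Task 4 = (3 + 4·5 + 13)/6 = 36/6 = 6; σ²_Task 4 = ((13−3)/6)² = 2.778
te_Task 5 = (2 + 4·7 + 24)/6 = 54/6 = 9; σ²_Task 5 = ((24−2)/6)² = 13.444
te_Task 6 = (2 + 4·5 + 8)/6 = 30/6 = 5; σ²_Task 6 = ((8−2)/6)² = 1.000
te_Task 7 = (8 + 4·10 + 12)/6 = 60/6 = 10; σ²_Task 7 = ((12−8)/6)² = 0.444

Forward pass:
ES_Task 1 = 0; EF_Task 1 = 8
ES_Task 2 = 8; EF_Task 2 = 8+6 = 14
ES_Task 3 = 8; EF_Task 3 = 8+4 = 12
ES_Task 4 = 8; EF_Task 4 = 8+6 = 14
ES_Task 5 = 8; EF_Task 5 = 8+9 = 17
ES_Task 6 = 17; EF_Task 6 = 17+5 = 22
ES_Task 7 = max(EF_Task 2=14, EF_Task 3=12, EF_Task 4=14, EF_Task 6=22) = 22; EF_Task 7 = 22+10 = 32
Expected project duration μ = 32 days. Critical path: Task 1 → Task 5 → Task 6 → Task 7.

Variance along critical path = 1.000 + 13.444 + 1.000 + 0.444 = 15.889; σ = √15.889 = 3.986 days.
Z = (36 − 32) / 3.986 = 1.003
P(T ≤ 36) = Φ(1.003) ≈ 0.842

0.842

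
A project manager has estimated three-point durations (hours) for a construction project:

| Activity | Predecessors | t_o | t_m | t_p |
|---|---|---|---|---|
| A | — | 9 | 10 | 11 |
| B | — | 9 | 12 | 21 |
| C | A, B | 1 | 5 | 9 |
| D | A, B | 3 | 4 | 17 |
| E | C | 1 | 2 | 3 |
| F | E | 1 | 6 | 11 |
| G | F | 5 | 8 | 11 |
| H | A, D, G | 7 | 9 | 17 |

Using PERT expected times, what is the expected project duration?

te_A = (9 + 4·10 + 11)/6 = 60/6 = 10
te_B = (9 + 4·12 + 21)/6 = 78/6 = 13
te_C = (1 + 4·5 + 9)/6 = 30/6 = 5
te_D = (3 + 4·4 + 17)/6 = 36/6 = 6
te_E = (1 + 4·2 + 3)/6 = 12/6 = 2
te_F = (1 + 4·6 + 11)/6 = 36/6 = 6
te_G = (5 + 4·8 + 11)/6 = 48/6 = 8
te_H = (7 + 4·9 + 17)/6 = 60/6 = 10

Forward pass:
ES_A = 0; EF_A = 10
ES_B = 0; EF_B = 13
ES_C = max(EF_A=10, EF_B=13) = 13; EF_C = 13+5 = 18
ES_D = max(EF_A=10, EF_B=13) = 13; EF_D = 13+6 = 19
ES_E = 18; EF_E = 18+2 = 20
ES_F = 20; EF_F = 20+6 = 26
ES_G = 26; EF_G = 26+8 = 34
ES_H = max(EF_A=10, EF_D=19, EF_G=34) = 34; EF_H = 34+10 = 44
Expected project duration μ = 44 hours. Critical path: B → C → E → F → G → H.

44 hours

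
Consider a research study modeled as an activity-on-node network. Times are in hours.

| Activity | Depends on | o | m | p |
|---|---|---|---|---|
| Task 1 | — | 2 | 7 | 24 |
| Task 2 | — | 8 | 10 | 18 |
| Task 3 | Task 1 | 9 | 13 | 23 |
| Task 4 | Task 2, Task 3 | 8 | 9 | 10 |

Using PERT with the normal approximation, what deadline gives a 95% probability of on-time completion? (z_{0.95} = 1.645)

te_Task 1 = (2 + 4·7 + 24)/6 = 54/6 = 9; σ²_Task 1 = ((24−2)/6)² = 13.444
te_Task 2 = (8 + 4·10 + 18)/6 = 66/6 = 11; σ²_Task 2 = ((18−8)/6)² = 2.778
te_Task 3 = (9 + 4·13 + 23)/6 = 84/6 = 14; σ²_Task 3 = ((23−9)/6)² = 5.444
te_Task 4 = (8 + 4·9 + 10)/6 = 54/6 = 9; σ²_Task 4 = ((10−8)/6)² = 0.111

Forward pass:
ES_Task 1 = 0; EF_Task 1 = 9
ES_Task 2 = 0; EF_Task 2 = 11
ES_Task 3 = 9; EF_Task 3 = 9+14 = 23
ES_Task 4 = max(EF_Task 2=11, EF_Task 3=23) = 23; EF_Task 4 = 23+9 = 32
Expected project duration μ = 32 hours. Critical path: Task 1 → Task 3 → Task 4.

Variance along critical path = 13.444 + 5.444 + 0.111 = 19.000; σ = 4.359 hours.
D = μ + z·σ = 32 + 1.645·4.359 = 39.2 hours

39.2 hours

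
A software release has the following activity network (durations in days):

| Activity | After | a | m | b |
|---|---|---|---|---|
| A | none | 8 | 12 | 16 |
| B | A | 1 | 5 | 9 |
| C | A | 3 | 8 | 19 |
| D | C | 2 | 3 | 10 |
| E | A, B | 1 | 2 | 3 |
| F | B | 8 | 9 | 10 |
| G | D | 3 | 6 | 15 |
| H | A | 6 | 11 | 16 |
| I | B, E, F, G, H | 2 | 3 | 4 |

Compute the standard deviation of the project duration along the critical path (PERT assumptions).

3.84 days

te_A = (8 + 4·12 + 16)/6 = 72/6 = 12; σ²_A = ((16−8)/6)² = 1.778
te_B = (1 + 4·5 + 9)/6 = 30/6 = 5; σ²_B = ((9−1)/6)² = 1.778
te_C = (3 + 4·8 + 19)/6 = 54/6 = 9; σ²_C = ((19−3)/6)² = 7.111
te_D = (2 + 4·3 + 10)/6 = 24/6 = 4; σ²_D = ((10−2)/6)² = 1.778
te_E = (1 + 4·2 + 3)/6 = 12/6 = 2; σ²_E = ((3−1)/6)² = 0.111
te_F = (8 + 4·9 + 10)/6 = 54/6 = 9; σ²_F = ((10−8)/6)² = 0.111
te_G = (3 + 4·6 + 15)/6 = 42/6 = 7; σ²_G = ((15−3)/6)² = 4.000
te_H = (6 + 4·11 + 16)/6 = 66/6 = 11; σ²_H = ((16−6)/6)² = 2.778
te_I = (2 + 4·3 + 4)/6 = 18/6 = 3; σ²_I = ((4−2)/6)² = 0.111

Forward pass:
ES_A = 0; EF_A = 12
ES_B = 12; EF_B = 12+5 = 17
ES_C = 12; EF_C = 12+9 = 21
ES_D = 21; EF_D = 21+4 = 25
ES_E = max(EF_A=12, EF_B=17) = 17; EF_E = 17+2 = 19
ES_F = 17; EF_F = 17+9 = 26
ES_G = 25; EF_G = 25+7 = 32
ES_H = 12; EF_H = 12+11 = 23
ES_I = max(EF_B=17, EF_E=19, EF_F=26, EF_G=32, EF_H=23) = 32; EF_I = 32+3 = 35
Expected project duration μ = 35 days. Critical path: A → C → D → G → I.

Variance along critical path = 1.778 + 7.111 + 1.778 + 4.000 + 0.111 = 14.778
σ = √14.778 = 3.844 days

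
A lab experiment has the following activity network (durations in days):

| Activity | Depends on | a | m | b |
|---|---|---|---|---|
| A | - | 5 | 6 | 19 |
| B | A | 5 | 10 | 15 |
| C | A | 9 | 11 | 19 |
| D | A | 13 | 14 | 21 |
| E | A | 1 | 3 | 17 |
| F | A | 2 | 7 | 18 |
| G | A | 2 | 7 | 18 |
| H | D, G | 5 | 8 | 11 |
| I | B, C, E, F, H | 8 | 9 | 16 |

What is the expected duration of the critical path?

te_A = (5 + 4·6 + 19)/6 = 48/6 = 8
te_B = (5 + 4·10 + 15)/6 = 60/6 = 10
te_C = (9 + 4·11 + 19)/6 = 72/6 = 12
te_D = (13 + 4·14 + 21)/6 = 90/6 = 15
te_E = (1 + 4·3 + 17)/6 = 30/6 = 5
te_F = (2 + 4·7 + 18)/6 = 48/6 = 8
te_G = (2 + 4·7 + 18)/6 = 48/6 = 8
te_H = (5 + 4·8 + 11)/6 = 48/6 = 8
te_I = (8 + 4·9 + 16)/6 = 60/6 = 10

Forward pass:
ES_A = 0; EF_A = 8
ES_B = 8; EF_B = 8+10 = 18
ES_C = 8; EF_C = 8+12 = 20
ES_D = 8; EF_D = 8+15 = 23
ES_E = 8; EF_E = 8+5 = 13
ES_F = 8; EF_F = 8+8 = 16
ES_G = 8; EF_G = 8+8 = 16
ES_H = max(EF_D=23, EF_G=16) = 23; EF_H = 23+8 = 31
ES_I = max(EF_B=18, EF_C=20, EF_E=13, EF_F=16, EF_H=31) = 31; EF_I = 31+10 = 41
Expected project duration μ = 41 days. Critical path: A → D → H → I.

41 days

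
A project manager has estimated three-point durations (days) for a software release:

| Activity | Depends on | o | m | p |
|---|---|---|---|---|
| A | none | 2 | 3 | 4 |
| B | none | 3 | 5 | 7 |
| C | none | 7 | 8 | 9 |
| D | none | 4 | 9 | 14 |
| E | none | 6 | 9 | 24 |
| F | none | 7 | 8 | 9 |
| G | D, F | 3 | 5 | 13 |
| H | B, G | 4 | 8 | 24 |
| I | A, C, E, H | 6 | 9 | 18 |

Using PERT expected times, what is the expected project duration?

te_A = (2 + 4·3 + 4)/6 = 18/6 = 3
te_B = (3 + 4·5 + 7)/6 = 30/6 = 5
te_C = (7 + 4·8 + 9)/6 = 48/6 = 8
te_D = (4 + 4·9 + 14)/6 = 54/6 = 9
te_E = (6 + 4·9 + 24)/6 = 66/6 = 11
te_F = (7 + 4·8 + 9)/6 = 48/6 = 8
te_G = (3 + 4·5 + 13)/6 = 36/6 = 6
te_H = (4 + 4·8 + 24)/6 = 60/6 = 10
te_I = (6 + 4·9 + 18)/6 = 60/6 = 10

Forward pass:
ES_A = 0; EF_A = 3
ES_B = 0; EF_B = 5
ES_C = 0; EF_C = 8
ES_D = 0; EF_D = 9
ES_E = 0; EF_E = 11
ES_F = 0; EF_F = 8
ES_G = max(EF_D=9, EF_F=8) = 9; EF_G = 9+6 = 15
ES_H = max(EF_B=5, EF_G=15) = 15; EF_H = 15+10 = 25
ES_I = max(EF_A=3, EF_C=8, EF_E=11, EF_H=25) = 25; EF_I = 25+10 = 35
Expected project duration μ = 35 days. Critical path: D → G → H → I.

35 days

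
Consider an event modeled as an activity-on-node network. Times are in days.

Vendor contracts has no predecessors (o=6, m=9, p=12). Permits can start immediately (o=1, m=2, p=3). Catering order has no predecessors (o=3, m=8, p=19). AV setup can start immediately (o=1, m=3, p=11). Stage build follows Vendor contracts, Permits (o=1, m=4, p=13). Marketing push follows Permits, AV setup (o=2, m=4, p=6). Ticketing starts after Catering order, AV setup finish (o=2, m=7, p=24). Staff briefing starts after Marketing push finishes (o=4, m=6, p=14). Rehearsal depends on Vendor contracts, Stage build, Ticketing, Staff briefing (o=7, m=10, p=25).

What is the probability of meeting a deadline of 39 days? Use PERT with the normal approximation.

te_Vendor contracts = (6 + 4·9 + 12)/6 = 54/6 = 9; σ²_Vendor contracts = ((12−6)/6)² = 1.000
te_Permits = (1 + 4·2 + 3)/6 = 12/6 = 2; σ²_Permits = ((3−1)/6)² = 0.111
te_Catering order = (3 + 4·8 + 19)/6 = 54/6 = 9; σ²_Catering order = ((19−3)/6)² = 7.111
te_AV setup = (1 + 4·3 + 11)/6 = 24/6 = 4; σ²_AV setup = ((11−1)/6)² = 2.778
te_Stage build = (1 + 4·4 + 13)/6 = 30/6 = 5; σ²_Stage build = ((13−1)/6)² = 4.000
te_Marketing push = (2 + 4·4 + 6)/6 = 24/6 = 4; σ²_Marketing push = ((6−2)/6)² = 0.444
te_Ticketing = (2 + 4·7 + 24)/6 = 54/6 = 9; σ²_Ticketing = ((24−2)/6)² = 13.444
te_Staff briefing = (4 + 4·6 + 14)/6 = 42/6 = 7; σ²_Staff briefing = ((14−4)/6)² = 2.778
te_Rehearsal = (7 + 4·10 + 25)/6 = 72/6 = 12; σ²_Rehearsal = ((25−7)/6)² = 9.000

Forward pass:
ES_Vendor contracts = 0; EF_Vendor contracts = 9
ES_Permits = 0; EF_Permits = 2
ES_Catering order = 0; EF_Catering order = 9
ES_AV setup = 0; EF_AV setup = 4
ES_Stage build = max(EF_Vendor contracts=9, EF_Permits=2) = 9; EF_Stage build = 9+5 = 14
ES_Marketing push = max(EF_Permits=2, EF_AV setup=4) = 4; EF_Marketing push = 4+4 = 8
ES_Ticketing = max(EF_Catering order=9, EF_AV setup=4) = 9; EF_Ticketing = 9+9 = 18
ES_Staff briefing = 8; EF_Staff briefing = 8+7 = 15
ES_Rehearsal = max(EF_Vendor contracts=9, EF_Stage build=14, EF_Ticketing=18, EF_Staff briefing=15) = 18; EF_Rehearsal = 18+12 = 30
Expected project duration μ = 30 days. Critical path: Catering order → Ticketing → Rehearsal.

Variance along critical path = 7.111 + 13.444 + 9.000 = 29.556; σ = √29.556 = 5.437 days.
Z = (39 − 30) / 5.437 = 1.655
P(T ≤ 39) = Φ(1.655) ≈ 0.951

0.951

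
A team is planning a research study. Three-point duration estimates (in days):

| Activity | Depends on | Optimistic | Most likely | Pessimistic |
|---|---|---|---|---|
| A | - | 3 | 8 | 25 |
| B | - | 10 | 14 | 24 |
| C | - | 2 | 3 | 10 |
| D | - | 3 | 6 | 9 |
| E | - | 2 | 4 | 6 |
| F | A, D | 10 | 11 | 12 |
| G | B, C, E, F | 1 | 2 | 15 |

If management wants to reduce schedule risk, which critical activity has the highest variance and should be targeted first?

A

te_A = (3 + 4·8 + 25)/6 = 60/6 = 10; σ²_A = ((25−3)/6)² = 13.444
te_B = (10 + 4·14 + 24)/6 = 90/6 = 15; σ²_B = ((24−10)/6)² = 5.444
te_C = (2 + 4·3 + 10)/6 = 24/6 = 4; σ²_C = ((10−2)/6)² = 1.778
te_D = (3 + 4·6 + 9)/6 = 36/6 = 6; σ²_D = ((9−3)/6)² = 1.000
te_E = (2 + 4·4 + 6)/6 = 24/6 = 4; σ²_E = ((6−2)/6)² = 0.444
te_F = (10 + 4·11 + 12)/6 = 66/6 = 11; σ²_F = ((12−10)/6)² = 0.111
te_G = (1 + 4·2 + 15)/6 = 24/6 = 4; σ²_G = ((15−1)/6)² = 5.444

Forward pass:
ES_A = 0; EF_A = 10
ES_B = 0; EF_B = 15
ES_C = 0; EF_C = 4
ES_D = 0; EF_D = 6
ES_E = 0; EF_E = 4
ES_F = max(EF_A=10, EF_D=6) = 10; EF_F = 10+11 = 21
ES_G = max(EF_B=15, EF_C=4, EF_E=4, EF_F=21) = 21; EF_G = 21+4 = 25
Expected project duration μ = 25 days. Critical path: A → F → G.

Variances on critical path: σ²_A=13.444, σ²_F=0.111, σ²_G=5.444.
Largest is σ²_A = 13.444.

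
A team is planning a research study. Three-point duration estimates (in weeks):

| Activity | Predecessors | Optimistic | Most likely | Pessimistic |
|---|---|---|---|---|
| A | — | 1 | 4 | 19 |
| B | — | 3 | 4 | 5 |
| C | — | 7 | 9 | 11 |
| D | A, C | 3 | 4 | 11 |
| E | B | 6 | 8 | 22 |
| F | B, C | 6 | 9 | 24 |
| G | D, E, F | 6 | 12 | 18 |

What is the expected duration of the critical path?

32 weeks

te_A = (1 + 4·4 + 19)/6 = 36/6 = 6
te_B = (3 + 4·4 + 5)/6 = 24/6 = 4
te_C = (7 + 4·9 + 11)/6 = 54/6 = 9
te_D = (3 + 4·4 + 11)/6 = 30/6 = 5
te_E = (6 + 4·8 + 22)/6 = 60/6 = 10
te_F = (6 + 4·9 + 24)/6 = 66/6 = 11
te_G = (6 + 4·12 + 18)/6 = 72/6 = 12

Forward pass:
ES_A = 0; EF_A = 6
ES_B = 0; EF_B = 4
ES_C = 0; EF_C = 9
ES_D = max(EF_A=6, EF_C=9) = 9; EF_D = 9+5 = 14
ES_E = 4; EF_E = 4+10 = 14
ES_F = max(EF_B=4, EF_C=9) = 9; EF_F = 9+11 = 20
ES_G = max(EF_D=14, EF_E=14, EF_F=20) = 20; EF_G = 20+12 = 32
Expected project duration μ = 32 weeks. Critical path: C → F → G.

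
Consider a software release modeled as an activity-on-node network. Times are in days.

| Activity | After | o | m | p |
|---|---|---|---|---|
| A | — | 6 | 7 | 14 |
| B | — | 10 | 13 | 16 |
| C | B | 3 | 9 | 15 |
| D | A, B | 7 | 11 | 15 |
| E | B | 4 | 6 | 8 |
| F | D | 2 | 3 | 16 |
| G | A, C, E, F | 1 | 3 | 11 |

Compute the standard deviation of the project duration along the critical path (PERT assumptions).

te_A = (6 + 4·7 + 14)/6 = 48/6 = 8; σ²_A = ((14−6)/6)² = 1.778
te_B = (10 + 4·13 + 16)/6 = 78/6 = 13; σ²_B = ((16−10)/6)² = 1.000
te_C = (3 + 4·9 + 15)/6 = 54/6 = 9; σ²_C = ((15−3)/6)² = 4.000
te_D = (7 + 4·11 + 15)/6 = 66/6 = 11; σ²_D = ((15−7)/6)² = 1.778
te_E = (4 + 4·6 + 8)/6 = 36/6 = 6; σ²_E = ((8−4)/6)² = 0.444
te_F = (2 + 4·3 + 16)/6 = 30/6 = 5; σ²_F = ((16−2)/6)² = 5.444
te_G = (1 + 4·3 + 11)/6 = 24/6 = 4; σ²_G = ((11−1)/6)² = 2.778

Forward pass:
ES_A = 0; EF_A = 8
ES_B = 0; EF_B = 13
ES_C = 13; EF_C = 13+9 = 22
ES_D = max(EF_A=8, EF_B=13) = 13; EF_D = 13+11 = 24
ES_E = 13; EF_E = 13+6 = 19
ES_F = 24; EF_F = 24+5 = 29
ES_G = max(EF_A=8, EF_C=22, EF_E=19, EF_F=29) = 29; EF_G = 29+4 = 33
Expected project duration μ = 33 days. Critical path: B → D → F → G.

Variance along critical path = 1.000 + 1.778 + 5.444 + 2.778 = 11.000
σ = √11.000 = 3.317 days

3.32 days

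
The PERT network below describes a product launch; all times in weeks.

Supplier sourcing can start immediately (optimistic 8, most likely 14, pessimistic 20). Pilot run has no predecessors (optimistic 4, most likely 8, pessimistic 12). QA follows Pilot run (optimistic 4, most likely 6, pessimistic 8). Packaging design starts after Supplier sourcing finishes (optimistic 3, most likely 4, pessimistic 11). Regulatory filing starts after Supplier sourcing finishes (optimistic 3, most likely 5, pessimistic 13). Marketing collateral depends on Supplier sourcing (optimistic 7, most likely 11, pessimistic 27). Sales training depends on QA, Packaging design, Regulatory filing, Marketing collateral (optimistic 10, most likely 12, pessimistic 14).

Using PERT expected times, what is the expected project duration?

te_Supplier sourcing = (8 + 4·14 + 20)/6 = 84/6 = 14
te_Pilot run = (4 + 4·8 + 12)/6 = 48/6 = 8
te_QA = (4 + 4·6 + 8)/6 = 36/6 = 6
te_Packaging design = (3 + 4·4 + 11)/6 = 30/6 = 5
te_Regulatory filing = (3 + 4·5 + 13)/6 = 36/6 = 6
te_Marketing collateral = (7 + 4·11 + 27)/6 = 78/6 = 13
te_Sales training = (10 + 4·12 + 14)/6 = 72/6 = 12

Forward pass:
ES_Supplier sourcing = 0; EF_Supplier sourcing = 14
ES_Pilot run = 0; EF_Pilot run = 8
ES_QA = 8; EF_QA = 8+6 = 14
ES_Packaging design = 14; EF_Packaging design = 14+5 = 19
ES_Regulatory filing = 14; EF_Regulatory filing = 14+6 = 20
ES_Marketing collateral = 14; EF_Marketing collateral = 14+13 = 27
ES_Sales training = max(EF_QA=14, EF_Packaging design=19, EF_Regulatory filing=20, EF_Marketing collateral=27) = 27; EF_Sales training = 27+12 = 39
Expected project duration μ = 39 weeks. Critical path: Supplier sourcing → Marketing collateral → Sales training.

39 weeks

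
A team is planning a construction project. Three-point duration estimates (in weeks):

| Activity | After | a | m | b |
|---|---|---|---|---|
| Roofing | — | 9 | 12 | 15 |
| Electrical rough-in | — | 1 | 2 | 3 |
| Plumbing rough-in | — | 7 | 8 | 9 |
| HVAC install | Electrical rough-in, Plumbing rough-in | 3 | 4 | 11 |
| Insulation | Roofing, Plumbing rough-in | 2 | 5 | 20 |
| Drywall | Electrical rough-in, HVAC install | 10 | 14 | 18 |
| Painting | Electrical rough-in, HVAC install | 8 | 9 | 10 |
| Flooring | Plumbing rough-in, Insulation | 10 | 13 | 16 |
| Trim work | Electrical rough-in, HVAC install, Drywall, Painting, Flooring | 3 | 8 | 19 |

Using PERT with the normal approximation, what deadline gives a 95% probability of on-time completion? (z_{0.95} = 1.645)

te_Roofing = (9 + 4·12 + 15)/6 = 72/6 = 12; σ²_Roofing = ((15−9)/6)² = 1.000
te_Electrical rough-in = (1 + 4·2 + 3)/6 = 12/6 = 2; σ²_Electrical rough-in = ((3−1)/6)² = 0.111
te_Plumbing rough-in = (7 + 4·8 + 9)/6 = 48/6 = 8; σ²_Plumbing rough-in = ((9−7)/6)² = 0.111
te_HVAC install = (3 + 4·4 + 11)/6 = 30/6 = 5; σ²_HVAC install = ((11−3)/6)² = 1.778
te_Insulation = (2 + 4·5 + 20)/6 = 42/6 = 7; σ²_Insulation = ((20−2)/6)² = 9.000
te_Drywall = (10 + 4·14 + 18)/6 = 84/6 = 14; σ²_Drywall = ((18−10)/6)² = 1.778
te_Painting = (8 + 4·9 + 10)/6 = 54/6 = 9; σ²_Painting = ((10−8)/6)² = 0.111
te_Flooring = (10 + 4·13 + 16)/6 = 78/6 = 13; σ²_Flooring = ((16−10)/6)² = 1.000
te_Trim work = (3 + 4·8 + 19)/6 = 54/6 = 9; σ²_Trim work = ((19−3)/6)² = 7.111

Forward pass:
ES_Roofing = 0; EF_Roofing = 12
ES_Electrical rough-in = 0; EF_Electrical rough-in = 2
ES_Plumbing rough-in = 0; EF_Plumbing rough-in = 8
ES_HVAC install = max(EF_Electrical rough-in=2, EF_Plumbing rough-in=8) = 8; EF_HVAC install = 8+5 = 13
ES_Insulation = max(EF_Roofing=12, EF_Plumbing rough-in=8) = 12; EF_Insulation = 12+7 = 19
ES_Drywall = max(EF_Electrical rough-in=2, EF_HVAC install=13) = 13; EF_Drywall = 13+14 = 27
ES_Painting = max(EF_Electrical rough-in=2, EF_HVAC install=13) = 13; EF_Painting = 13+9 = 22
ES_Flooring = max(EF_Plumbing rough-in=8, EF_Insulation=19) = 19; EF_Flooring = 19+13 = 32
ES_Trim work = max(EF_Electrical rough-in=2, EF_HVAC install=13, EF_Drywall=27, EF_Painting=22, EF_Flooring=32) = 32; EF_Trim work = 32+9 = 41
Expected project duration μ = 41 weeks. Critical path: Roofing → Insulation → Flooring → Trim work.

Variance along critical path = 1.000 + 9.000 + 1.000 + 7.111 = 18.111; σ = 4.256 weeks.
D = μ + z·σ = 41 + 1.645·4.256 = 48.0 weeks

48.0 weeks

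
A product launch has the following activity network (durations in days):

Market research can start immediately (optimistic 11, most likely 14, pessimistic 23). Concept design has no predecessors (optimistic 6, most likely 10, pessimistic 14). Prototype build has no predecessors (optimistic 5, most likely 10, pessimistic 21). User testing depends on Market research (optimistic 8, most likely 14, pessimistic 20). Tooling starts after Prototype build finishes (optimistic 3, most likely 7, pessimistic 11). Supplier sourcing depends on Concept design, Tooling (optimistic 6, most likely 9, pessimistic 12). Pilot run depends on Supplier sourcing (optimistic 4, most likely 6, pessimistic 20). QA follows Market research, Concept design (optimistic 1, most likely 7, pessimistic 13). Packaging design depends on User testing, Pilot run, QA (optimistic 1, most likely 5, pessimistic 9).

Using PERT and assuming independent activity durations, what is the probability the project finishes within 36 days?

0.178

te_Market research = (11 + 4·14 + 23)/6 = 90/6 = 15; σ²_Market research = ((23−11)/6)² = 4.000
te_Concept design = (6 + 4·10 + 14)/6 = 60/6 = 10; σ²_Concept design = ((14−6)/6)² = 1.778
te_Prototype build = (5 + 4·10 + 21)/6 = 66/6 = 11; σ²_Prototype build = ((21−5)/6)² = 7.111
te_User testing = (8 + 4·14 + 20)/6 = 84/6 = 14; σ²_User testing = ((20−8)/6)² = 4.000
te_Tooling = (3 + 4·7 + 11)/6 = 42/6 = 7; σ²_Tooling = ((11−3)/6)² = 1.778
te_Supplier sourcing = (6 + 4·9 + 12)/6 = 54/6 = 9; σ²_Supplier sourcing = ((12−6)/6)² = 1.000
te_Pilot run = (4 + 4·6 + 20)/6 = 48/6 = 8; σ²_Pilot run = ((20−4)/6)² = 7.111
te_QA = (1 + 4·7 + 13)/6 = 42/6 = 7; σ²_QA = ((13−1)/6)² = 4.000
te_Packaging design = (1 + 4·5 + 9)/6 = 30/6 = 5; σ²_Packaging design = ((9−1)/6)² = 1.778

Forward pass:
ES_Market research = 0; EF_Market research = 15
ES_Concept design = 0; EF_Concept design = 10
ES_Prototype build = 0; EF_Prototype build = 11
ES_User testing = 15; EF_User testing = 15+14 = 29
ES_Tooling = 11; EF_Tooling = 11+7 = 18
ES_Supplier sourcing = max(EF_Concept design=10, EF_Tooling=18) = 18; EF_Supplier sourcing = 18+9 = 27
ES_Pilot run = 27; EF_Pilot run = 27+8 = 35
ES_QA = max(EF_Market research=15, EF_Concept design=10) = 15; EF_QA = 15+7 = 22
ES_Packaging design = max(EF_User testing=29, EF_Pilot run=35, EF_QA=22) = 35; EF_Packaging design = 35+5 = 40
Expected project duration μ = 40 days. Critical path: Prototype build → Tooling → Supplier sourcing → Pilot run → Packaging design.

Variance along critical path = 7.111 + 1.778 + 1.000 + 7.111 + 1.778 = 18.778; σ = √18.778 = 4.333 days.
Z = (36 − 40) / 4.333 = -0.923
P(T ≤ 36) = Φ(-0.923) ≈ 0.178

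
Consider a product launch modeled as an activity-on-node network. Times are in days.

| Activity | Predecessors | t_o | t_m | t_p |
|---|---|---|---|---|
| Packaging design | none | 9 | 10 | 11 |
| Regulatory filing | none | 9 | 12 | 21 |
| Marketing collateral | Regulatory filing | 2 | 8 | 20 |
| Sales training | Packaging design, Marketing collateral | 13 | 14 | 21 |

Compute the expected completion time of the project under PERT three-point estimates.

te_Packaging design = (9 + 4·10 + 11)/6 = 60/6 = 10
te_Regulatory filing = (9 + 4·12 + 21)/6 = 78/6 = 13
te_Marketing collateral = (2 + 4·8 + 20)/6 = 54/6 = 9
te_Sales training = (13 + 4·14 + 21)/6 = 90/6 = 15

Forward pass:
ES_Packaging design = 0; EF_Packaging design = 10
ES_Regulatory filing = 0; EF_Regulatory filing = 13
ES_Marketing collateral = 13; EF_Marketing collateral = 13+9 = 22
ES_Sales training = max(EF_Packaging design=10, EF_Marketing collateral=22) = 22; EF_Sales training = 22+15 = 37
Expected project duration μ = 37 days. Critical path: Regulatory filing → Marketing collateral → Sales training.

37 days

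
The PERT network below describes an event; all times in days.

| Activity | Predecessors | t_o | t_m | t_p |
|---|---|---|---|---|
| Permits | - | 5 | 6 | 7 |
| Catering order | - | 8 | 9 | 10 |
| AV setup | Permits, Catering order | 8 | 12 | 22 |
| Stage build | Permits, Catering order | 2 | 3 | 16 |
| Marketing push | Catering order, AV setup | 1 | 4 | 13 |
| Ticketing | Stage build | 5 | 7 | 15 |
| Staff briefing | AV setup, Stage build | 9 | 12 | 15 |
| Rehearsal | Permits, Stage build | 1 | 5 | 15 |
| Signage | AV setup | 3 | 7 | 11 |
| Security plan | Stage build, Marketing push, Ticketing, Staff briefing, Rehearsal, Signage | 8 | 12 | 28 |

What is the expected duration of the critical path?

te_Permits = (5 + 4·6 + 7)/6 = 36/6 = 6
te_Catering order = (8 + 4·9 + 10)/6 = 54/6 = 9
te_AV setup = (8 + 4·12 + 22)/6 = 78/6 = 13
te_Stage build = (2 + 4·3 + 16)/6 = 30/6 = 5
te_Marketing push = (1 + 4·4 + 13)/6 = 30/6 = 5
te_Ticketing = (5 + 4·7 + 15)/6 = 48/6 = 8
te_Staff briefing = (9 + 4·12 + 15)/6 = 72/6 = 12
te_Rehearsal = (1 + 4·5 + 15)/6 = 36/6 = 6
te_Signage = (3 + 4·7 + 11)/6 = 42/6 = 7
te_Security plan = (8 + 4·12 + 28)/6 = 84/6 = 14

Forward pass:
ES_Permits = 0; EF_Permits = 6
ES_Catering order = 0; EF_Catering order = 9
ES_AV setup = max(EF_Permits=6, EF_Catering order=9) = 9; EF_AV setup = 9+13 = 22
ES_Stage build = max(EF_Permits=6, EF_Catering order=9) = 9; EF_Stage build = 9+5 = 14
ES_Marketing push = max(EF_Catering order=9, EF_AV setup=22) = 22; EF_Marketing push = 22+5 = 27
ES_Ticketing = 14; EF_Ticketing = 14+8 = 22
ES_Staff briefing = max(EF_AV setup=22, EF_Stage build=14) = 22; EF_Staff briefing = 22+12 = 34
ES_Rehearsal = max(EF_Permits=6, EF_Stage build=14) = 14; EF_Rehearsal = 14+6 = 20
ES_Signage = 22; EF_Signage = 22+7 = 29
ES_Security plan = max(EF_Stage build=14, EF_Marketing push=27, EF_Ticketing=22, EF_Staff briefing=34, EF_Rehearsal=20, EF_Signage=29) = 34; EF_Security plan = 34+14 = 48
Expected project duration μ = 48 days. Critical path: Catering order → AV setup → Staff briefing → Security plan.

48 days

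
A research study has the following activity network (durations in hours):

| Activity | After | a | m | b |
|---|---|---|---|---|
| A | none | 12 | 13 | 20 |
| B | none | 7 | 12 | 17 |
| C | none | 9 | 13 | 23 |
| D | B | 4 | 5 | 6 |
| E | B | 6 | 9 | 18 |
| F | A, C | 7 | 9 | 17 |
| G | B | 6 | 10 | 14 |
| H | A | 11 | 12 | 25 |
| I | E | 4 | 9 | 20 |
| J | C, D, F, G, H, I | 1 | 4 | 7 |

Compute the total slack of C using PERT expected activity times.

te_A = (12 + 4·13 + 20)/6 = 84/6 = 14
te_B = (7 + 4·12 + 17)/6 = 72/6 = 12
te_C = (9 + 4·13 + 23)/6 = 84/6 = 14
te_D = (4 + 4·5 + 6)/6 = 30/6 = 5
te_E = (6 + 4·9 + 18)/6 = 60/6 = 10
te_F = (7 + 4·9 + 17)/6 = 60/6 = 10
te_G = (6 + 4·10 + 14)/6 = 60/6 = 10
te_H = (11 + 4·12 + 25)/6 = 84/6 = 14
te_I = (4 + 4·9 + 20)/6 = 60/6 = 10
te_J = (1 + 4·4 + 7)/6 = 24/6 = 4

Forward pass:
ES_A = 0; EF_A = 14
ES_B = 0; EF_B = 12
ES_C = 0; EF_C = 14
ES_D = 12; EF_D = 12+5 = 17
ES_E = 12; EF_E = 12+10 = 22
ES_F = max(EF_A=14, EF_C=14) = 14; EF_F = 14+10 = 24
ES_G = 12; EF_G = 12+10 = 22
ES_H = 14; EF_H = 14+14 = 28
ES_I = 22; EF_I = 22+10 = 32
ES_J = max(EF_C=14, EF_D=17, EF_F=24, EF_G=22, EF_H=28, EF_I=32) = 32; EF_J = 32+4 = 36
Expected project duration μ = 36 hours. Critical path: B → E → I → J.

Backward pass:
LF_J = 36; LS_J = 36−4 = 32
LF_I = LS_J = 32; LS_I = 32−10 = 22
LF_H = LS_J = 32; LS_H = 32−14 = 18
LF_G = LS_J = 32; LS_G = 32−10 = 22
LF_F = LS_J = 32; LS_F = 32−10 = 22
LF_E = LS_I = 22; LS_E = 22−10 = 12
LF_D = LS_J = 32; LS_D = 32−5 = 27
LF_C = min(LS_F=22, LS_J=32) = 22; LS_C = 22−14 = 8
LF_B = min(LS_D=27, LS_E=12, LS_G=22) = 12; LS_B = 12−12 = 0
LF_A = min(LS_F=22, LS_H=18) = 18; LS_A = 18−14 = 4
Slack_C = LS_C − ES_C = 8 − 0 = 8

8 hours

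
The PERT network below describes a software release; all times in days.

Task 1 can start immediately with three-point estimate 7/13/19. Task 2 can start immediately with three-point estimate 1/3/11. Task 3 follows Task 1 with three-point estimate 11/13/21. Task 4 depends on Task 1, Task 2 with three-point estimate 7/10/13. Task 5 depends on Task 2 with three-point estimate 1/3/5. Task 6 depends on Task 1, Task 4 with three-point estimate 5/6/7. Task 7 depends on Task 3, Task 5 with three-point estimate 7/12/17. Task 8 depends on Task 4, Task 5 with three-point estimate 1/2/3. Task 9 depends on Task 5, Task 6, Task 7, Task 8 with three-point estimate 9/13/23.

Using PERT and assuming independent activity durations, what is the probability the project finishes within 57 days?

0.849

te_Task 1 = (7 + 4·13 + 19)/6 = 78/6 = 13; σ²_Task 1 = ((19−7)/6)² = 4.000
te_Task 2 = (1 + 4·3 + 11)/6 = 24/6 = 4; σ²_Task 2 = ((11−1)/6)² = 2.778
te_Task 3 = (11 + 4·13 + 21)/6 = 84/6 = 14; σ²_Task 3 = ((21−11)/6)² = 2.778
te_Task 4 = (7 + 4·10 + 13)/6 = 60/6 = 10; σ²_Task 4 = ((13−7)/6)² = 1.000
te_Task 5 = (1 + 4·3 + 5)/6 = 18/6 = 3; σ²_Task 5 = ((5−1)/6)² = 0.444
te_Task 6 = (5 + 4·6 + 7)/6 = 36/6 = 6; σ²_Task 6 = ((7−5)/6)² = 0.111
te_Task 7 = (7 + 4·12 + 17)/6 = 72/6 = 12; σ²_Task 7 = ((17−7)/6)² = 2.778
te_Task 8 = (1 + 4·2 + 3)/6 = 12/6 = 2; σ²_Task 8 = ((3−1)/6)² = 0.111
te_Task 9 = (9 + 4·13 + 23)/6 = 84/6 = 14; σ²_Task 9 = ((23−9)/6)² = 5.444

Forward pass:
ES_Task 1 = 0; EF_Task 1 = 13
ES_Task 2 = 0; EF_Task 2 = 4
ES_Task 3 = 13; EF_Task 3 = 13+14 = 27
ES_Task 4 = max(EF_Task 1=13, EF_Task 2=4) = 13; EF_Task 4 = 13+10 = 23
ES_Task 5 = 4; EF_Task 5 = 4+3 = 7
ES_Task 6 = max(EF_Task 1=13, EF_Task 4=23) = 23; EF_Task 6 = 23+6 = 29
ES_Task 7 = max(EF_Task 3=27, EF_Task 5=7) = 27; EF_Task 7 = 27+12 = 39
ES_Task 8 = max(EF_Task 4=23, EF_Task 5=7) = 23; EF_Task 8 = 23+2 = 25
ES_Task 9 = max(EF_Task 5=7, EF_Task 6=29, EF_Task 7=39, EF_Task 8=25) = 39; EF_Task 9 = 39+14 = 53
Expected project duration μ = 53 days. Critical path: Task 1 → Task 3 → Task 7 → Task 9.

Variance along critical path = 4.000 + 2.778 + 2.778 + 5.444 = 15.000; σ = √15.000 = 3.873 days.
Z = (57 − 53) / 3.873 = 1.033
P(T ≤ 57) = Φ(1.033) ≈ 0.849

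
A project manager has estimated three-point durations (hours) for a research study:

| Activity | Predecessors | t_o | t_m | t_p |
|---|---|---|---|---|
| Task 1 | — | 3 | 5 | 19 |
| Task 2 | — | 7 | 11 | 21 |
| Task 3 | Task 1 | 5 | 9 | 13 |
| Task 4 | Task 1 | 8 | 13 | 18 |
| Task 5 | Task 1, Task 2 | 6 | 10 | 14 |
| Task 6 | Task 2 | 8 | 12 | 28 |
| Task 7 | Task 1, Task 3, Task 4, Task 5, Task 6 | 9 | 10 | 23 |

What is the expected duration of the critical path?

te_Task 1 = (3 + 4·5 + 19)/6 = 42/6 = 7
te_Task 2 = (7 + 4·11 + 21)/6 = 72/6 = 12
te_Task 3 = (5 + 4·9 + 13)/6 = 54/6 = 9
te_Task 4 = (8 + 4·13 + 18)/6 = 78/6 = 13
te_Task 5 = (6 + 4·10 + 14)/6 = 60/6 = 10
te_Task 6 = (8 + 4·12 + 28)/6 = 84/6 = 14
te_Task 7 = (9 + 4·10 + 23)/6 = 72/6 = 12

Forward pass:
ES_Task 1 = 0; EF_Task 1 = 7
ES_Task 2 = 0; EF_Task 2 = 12
ES_Task 3 = 7; EF_Task 3 = 7+9 = 16
ES_Task 4 = 7; EF_Task 4 = 7+13 = 20
ES_Task 5 = max(EF_Task 1=7, EF_Task 2=12) = 12; EF_Task 5 = 12+10 = 22
ES_Task 6 = 12; EF_Task 6 = 12+14 = 26
ES_Task 7 = max(EF_Task 1=7, EF_Task 3=16, EF_Task 4=20, EF_Task 5=22, EF_Task 6=26) = 26; EF_Task 7 = 26+12 = 38
Expected project duration μ = 38 hours. Critical path: Task 2 → Task 6 → Task 7.

38 hours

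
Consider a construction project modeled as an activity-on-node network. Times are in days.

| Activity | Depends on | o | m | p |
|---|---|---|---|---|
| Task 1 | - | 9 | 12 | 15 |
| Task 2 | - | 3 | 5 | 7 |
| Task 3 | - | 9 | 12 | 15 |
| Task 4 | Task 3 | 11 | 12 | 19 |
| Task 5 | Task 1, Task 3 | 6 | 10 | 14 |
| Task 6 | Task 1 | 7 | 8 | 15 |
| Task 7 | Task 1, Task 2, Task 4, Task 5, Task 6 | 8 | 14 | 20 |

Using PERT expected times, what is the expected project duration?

te_Task 1 = (9 + 4·12 + 15)/6 = 72/6 = 12
te_Task 2 = (3 + 4·5 + 7)/6 = 30/6 = 5
te_Task 3 = (9 + 4·12 + 15)/6 = 72/6 = 12
te_Task 4 = (11 + 4·12 + 19)/6 = 78/6 = 13
te_Task 5 = (6 + 4·10 + 14)/6 = 60/6 = 10
te_Task 6 = (7 + 4·8 + 15)/6 = 54/6 = 9
te_Task 7 = (8 + 4·14 + 20)/6 = 84/6 = 14

Forward pass:
ES_Task 1 = 0; EF_Task 1 = 12
ES_Task 2 = 0; EF_Task 2 = 5
ES_Task 3 = 0; EF_Task 3 = 12
ES_Task 4 = 12; EF_Task 4 = 12+13 = 25
ES_Task 5 = max(EF_Task 1=12, EF_Task 3=12) = 12; EF_Task 5 = 12+10 = 22
ES_Task 6 = 12; EF_Task 6 = 12+9 = 21
ES_Task 7 = max(EF_Task 1=12, EF_Task 2=5, EF_Task 4=25, EF_Task 5=22, EF_Task 6=21) = 25; EF_Task 7 = 25+14 = 39
Expected project duration μ = 39 days. Critical path: Task 3 → Task 4 → Task 7.

39 days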